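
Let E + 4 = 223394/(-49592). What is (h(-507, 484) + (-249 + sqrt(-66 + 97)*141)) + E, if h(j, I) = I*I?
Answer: 5802226691/24796 + 141*sqrt(31) ≈ 2.3478e+5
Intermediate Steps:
h(j, I) = I**2
E = -210881/24796 (E = -4 + 223394/(-49592) = -4 + 223394*(-1/49592) = -4 - 111697/24796 = -210881/24796 ≈ -8.5046)
(h(-507, 484) + (-249 + sqrt(-66 + 97)*141)) + E = (484**2 + (-249 + sqrt(-66 + 97)*141)) - 210881/24796 = (234256 + (-249 + sqrt(31)*141)) - 210881/24796 = (234256 + (-249 + 141*sqrt(31))) - 210881/24796 = (234007 + 141*sqrt(31)) - 210881/24796 = 5802226691/24796 + 141*sqrt(31)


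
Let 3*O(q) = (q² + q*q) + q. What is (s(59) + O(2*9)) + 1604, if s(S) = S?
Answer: 1885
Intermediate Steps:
O(q) = q/3 + 2*q²/3 (O(q) = ((q² + q*q) + q)/3 = ((q² + q²) + q)/3 = (2*q² + q)/3 = (q + 2*q²)/3 = q/3 + 2*q²/3)
(s(59) + O(2*9)) + 1604 = (59 + (2*9)*(1 + 2*(2*9))/3) + 1604 = (59 + (⅓)*18*(1 + 2*18)) + 1604 = (59 + (⅓)*18*(1 + 36)) + 1604 = (59 + (⅓)*18*37) + 1604 = (59 + 222) + 1604 = 281 + 1604 = 1885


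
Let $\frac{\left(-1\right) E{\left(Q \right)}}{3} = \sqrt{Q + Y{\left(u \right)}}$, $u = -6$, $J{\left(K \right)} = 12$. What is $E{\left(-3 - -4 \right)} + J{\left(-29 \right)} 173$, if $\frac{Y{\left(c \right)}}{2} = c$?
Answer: $2076 - 3 i \sqrt{11} \approx 2076.0 - 9.9499 i$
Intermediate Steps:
$Y{\left(c \right)} = 2 c$
$E{\left(Q \right)} = - 3 \sqrt{-12 + Q}$ ($E{\left(Q \right)} = - 3 \sqrt{Q + 2 \left(-6\right)} = - 3 \sqrt{Q - 12} = - 3 \sqrt{-12 + Q}$)
$E{\left(-3 - -4 \right)} + J{\left(-29 \right)} 173 = - 3 \sqrt{-12 - -1} + 12 \cdot 173 = - 3 \sqrt{-12 + \left(-3 + 4\right)} + 2076 = - 3 \sqrt{-12 + 1} + 2076 = - 3 \sqrt{-11} + 2076 = - 3 i \sqrt{11} + 2076 = 2076 - 3 i \sqrt{11}$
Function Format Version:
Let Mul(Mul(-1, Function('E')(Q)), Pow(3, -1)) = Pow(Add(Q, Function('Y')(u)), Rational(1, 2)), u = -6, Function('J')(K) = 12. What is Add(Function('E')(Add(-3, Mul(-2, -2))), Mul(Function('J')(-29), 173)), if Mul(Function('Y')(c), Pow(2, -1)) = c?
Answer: Add(2076, Mul(-3, I, Pow(11, Rational(1, 2)))) ≈ Add(2076.0, Mul(-9.9499, I))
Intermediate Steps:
Function('Y')(c) = Mul(2, c)
Function('E')(Q) = Mul(-3, Pow(Add(-12, Q), Rational(1, 2))) (Function('E')(Q) = Mul(-3, Pow(Add(Q, Mul(2, -6)), Rational(1, 2))) = Mul(-3, Pow(Add(Q, -12), Rational(1, 2))) = Mul(-3, Pow(Add(-12, Q), Rational(1, 2))))
Add(Function('E')(Add(-3, Mul(-2, -2))), Mul(Function('J')(-29), 173)) = Add(Mul(-3, Pow(Add(-12, Add(-3, Mul(-2, -2))), Rational(1, 2))), Mul(12, 173)) = Add(Mul(-3, Pow(Add(-12, Add(-3, 4)), Rational(1, 2))), 2076) = Add(Mul(-3, Pow(Add(-12, 1), Rational(1, 2))), 2076) = Add(Mul(-3, Pow(-11, Rational(1, 2))), 2076) = Add(Mul(-3, Mul(I, Pow(11, Rational(1, 2)))), 2076) = Add(Mul(-3, I, Pow(11, Rational(1, 2))), 2076) = Add(2076, Mul(-3, I, Pow(11, Rational(1, 2))))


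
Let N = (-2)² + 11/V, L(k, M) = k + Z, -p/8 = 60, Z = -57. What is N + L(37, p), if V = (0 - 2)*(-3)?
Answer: -85/6 ≈ -14.167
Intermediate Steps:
p = -480 (p = -8*60 = -480)
V = 6 (V = -2*(-3) = 6)
L(k, M) = -57 + k (L(k, M) = k - 57 = -57 + k)
N = 35/6 (N = (-2)² + 11/6 = 4 + (⅙)*11 = 4 + 11/6 = 35/6 ≈ 5.8333)
N + L(37, p) = 35/6 + (-57 + 37) = 35/6 - 20 = -85/6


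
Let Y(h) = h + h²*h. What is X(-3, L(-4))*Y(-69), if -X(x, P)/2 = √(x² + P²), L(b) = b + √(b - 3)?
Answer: 657156*√(18 - 8*I*√7) ≈ 3.1442e+6 - 1.4536e+6*I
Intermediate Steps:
L(b) = b + √(-3 + b)
X(x, P) = -2*√(P² + x²) (X(x, P) = -2*√(x² + P²) = -2*√(P² + x²))
Y(h) = h + h³
X(-3, L(-4))*Y(-69) = (-2*√((-4 + √(-3 - 4))² + (-3)²))*(-69 + (-69)³) = (-2*√((-4 + √(-7))² + 9))*(-69 - 328509) = -2*√((-4 + I*√7)² + 9)*(-328578) = -2*√(9 + (-4 + I*√7)²)*(-328578) = 657156*√(9 + (-4 + I*√7)²)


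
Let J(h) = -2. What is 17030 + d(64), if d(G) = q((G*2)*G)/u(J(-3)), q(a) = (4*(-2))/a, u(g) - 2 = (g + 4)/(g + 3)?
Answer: 69754879/4096 ≈ 17030.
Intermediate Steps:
u(g) = 2 + (4 + g)/(3 + g) (u(g) = 2 + (g + 4)/(g + 3) = 2 + (4 + g)/(3 + g))
q(a) = -8/a
d(G) = -1/G² (d(G) = (-8*1/(2*G²))/(((10 + 3*(-2))/(3 - 2))) = (-8*1/(2*G²))/(((10 - 6)/1)) = (-8*1/(2*G²))/((1*4)) = -4/G²/4 = -4/G²*(¼) = -1/G²)
17030 + d(64) = 17030 - 1/64² = 17030 - 1*1/4096 = 17030 - 1/4096 = 69754879/4096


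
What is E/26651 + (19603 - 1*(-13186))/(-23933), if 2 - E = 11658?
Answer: -1152822687/637838383 ≈ -1.8074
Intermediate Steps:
E = -11656 (E = 2 - 1*11658 = 2 - 11658 = -11656)
E/26651 + (19603 - 1*(-13186))/(-23933) = -11656/26651 + (19603 - 1*(-13186))/(-23933) = -11656*1/26651 + (19603 + 13186)*(-1/23933) = -11656/26651 + 32789*(-1/23933) = -11656/26651 - 32789/23933 = -1152822687/637838383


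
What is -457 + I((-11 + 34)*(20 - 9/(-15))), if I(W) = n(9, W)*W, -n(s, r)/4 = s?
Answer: -87569/5 ≈ -17514.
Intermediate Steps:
n(s, r) = -4*s
I(W) = -36*W (I(W) = (-4*9)*W = -36*W)
-457 + I((-11 + 34)*(20 - 9/(-15))) = -457 - 36*(-11 + 34)*(20 - 9/(-15)) = -457 - 828*(20 - 9*(-1/15)) = -457 - 828*(20 + ⅗) = -457 - 828*103/5 = -457 - 36*2369/5 = -457 - 85284/5 = -87569/5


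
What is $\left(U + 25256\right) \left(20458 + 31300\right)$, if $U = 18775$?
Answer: $2278956498$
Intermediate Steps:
$\left(U + 25256\right) \left(20458 + 31300\right) = \left(18775 + 25256\right) \left(20458 + 31300\right) = 44031 \cdot 51758 = 2278956498$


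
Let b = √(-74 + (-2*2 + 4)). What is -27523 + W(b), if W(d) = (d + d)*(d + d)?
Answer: -27819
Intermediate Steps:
b = I*√74 (b = √(-74 + (-4 + 4)) = √(-74 + 0) = √(-74) = I*√74 ≈ 8.6023*I)
W(d) = 4*d² (W(d) = (2*d)*(2*d) = 4*d²)
-27523 + W(b) = -27523 + 4*(I*√74)² = -27523 + 4*(-74) = -27523 - 296 = -27819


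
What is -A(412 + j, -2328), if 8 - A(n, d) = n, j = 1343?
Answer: 1747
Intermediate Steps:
A(n, d) = 8 - n
-A(412 + j, -2328) = -(8 - (412 + 1343)) = -(8 - 1*1755) = -(8 - 1755) = -1*(-1747) = 1747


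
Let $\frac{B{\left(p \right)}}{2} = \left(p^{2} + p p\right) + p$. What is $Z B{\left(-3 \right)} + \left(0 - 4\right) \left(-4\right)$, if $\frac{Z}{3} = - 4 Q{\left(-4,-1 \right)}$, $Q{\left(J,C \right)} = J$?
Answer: $1456$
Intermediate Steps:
$B{\left(p \right)} = 2 p + 4 p^{2}$ ($B{\left(p \right)} = 2 \left(\left(p^{2} + p p\right) + p\right) = 2 \left(\left(p^{2} + p^{2}\right) + p\right) = 2 \left(2 p^{2} + p\right) = 2 \left(p + 2 p^{2}\right) = 2 p + 4 p^{2}$)
$Z = 48$ ($Z = 3 \left(\left(-4\right) \left(-4\right)\right) = 3 \cdot 16 = 48$)
$Z B{\left(-3 \right)} + \left(0 - 4\right) \left(-4\right) = 48 \cdot 2 \left(-3\right) \left(1 + 2 \left(-3\right)\right) + \left(0 - 4\right) \left(-4\right) = 48 \cdot 2 \left(-3\right) \left(1 - 6\right) - -16 = 48 \cdot 2 \left(-3\right) \left(-5\right) + 16 = 48 \cdot 30 + 16 = 1440 + 16 = 1456$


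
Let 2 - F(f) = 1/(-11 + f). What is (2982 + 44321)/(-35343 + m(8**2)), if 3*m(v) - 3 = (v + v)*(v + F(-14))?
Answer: -3547725/2439322 ≈ -1.4544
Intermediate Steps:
F(f) = 2 - 1/(-11 + f)
m(v) = 1 + 2*v*(51/25 + v)/3 (m(v) = 1 + ((v + v)*(v + (-23 + 2*(-14))/(-11 - 14)))/3 = 1 + ((2*v)*(v + (-23 - 28)/(-25)))/3 = 1 + ((2*v)*(v - 1/25*(-51)))/3 = 1 + ((2*v)*(v + 51/25))/3 = 1 + ((2*v)*(51/25 + v))/3 = 1 + (2*v*(51/25 + v))/3 = 1 + 2*v*(51/25 + v)/3)
(2982 + 44321)/(-35343 + m(8**2)) = (2982 + 44321)/(-35343 + (1 + 2*(8**2)**2/3 + (34/25)*8**2)) = 47303/(-35343 + (1 + (2/3)*64**2 + (34/25)*64)) = 47303/(-35343 + (1 + (2/3)*4096 + 2176/25)) = 47303/(-35343 + (1 + 8192/3 + 2176/25)) = 47303/(-35343 + 211403/75) = 47303/(-2439322/75) = 47303*(-75/2439322) = -3547725/2439322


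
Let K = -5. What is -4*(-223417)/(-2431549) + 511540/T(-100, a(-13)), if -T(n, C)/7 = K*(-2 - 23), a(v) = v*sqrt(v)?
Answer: -248923306992/425521075 ≈ -584.98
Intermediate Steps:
a(v) = v**(3/2)
T(n, C) = -875 (T(n, C) = -(-35)*(-2 - 23) = -(-35)*(-25) = -7*125 = -875)
-4*(-223417)/(-2431549) + 511540/T(-100, a(-13)) = -4*(-223417)/(-2431549) + 511540/(-875) = 893668*(-1/2431549) + 511540*(-1/875) = -893668/2431549 - 102308/175 = -248923306992/425521075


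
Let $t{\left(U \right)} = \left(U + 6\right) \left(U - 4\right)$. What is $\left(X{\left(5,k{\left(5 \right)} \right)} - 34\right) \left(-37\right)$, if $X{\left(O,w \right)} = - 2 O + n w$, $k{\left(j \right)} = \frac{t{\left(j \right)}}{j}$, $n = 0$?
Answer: $1628$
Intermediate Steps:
$t{\left(U \right)} = \left(-4 + U\right) \left(6 + U\right)$ ($t{\left(U \right)} = \left(6 + U\right) \left(-4 + U\right) = \left(-4 + U\right) \left(6 + U\right)$)
$k{\left(j \right)} = \frac{-24 + j^{2} + 2 j}{j}$
$X{\left(O,w \right)} = - 2 O$ ($X{\left(O,w \right)} = - 2 O + 0 w = - 2 O + 0 = - 2 O$)
$\left(X{\left(5,k{\left(5 \right)} \right)} - 34\right) \left(-37\right) = \left(\left(-2\right) 5 - 34\right) \left(-37\right) = \left(-10 - 34\right) \left(-37\right) = \left(-44\right) \left(-37\right) = 1628$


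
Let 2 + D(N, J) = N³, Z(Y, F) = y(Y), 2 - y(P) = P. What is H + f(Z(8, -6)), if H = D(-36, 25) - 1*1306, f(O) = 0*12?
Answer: -47964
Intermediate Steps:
y(P) = 2 - P
Z(Y, F) = 2 - Y
D(N, J) = -2 + N³
f(O) = 0
H = -47964 (H = (-2 + (-36)³) - 1*1306 = (-2 - 46656) - 1306 = -46658 - 1306 = -47964)
H + f(Z(8, -6)) = -47964 + 0 = -47964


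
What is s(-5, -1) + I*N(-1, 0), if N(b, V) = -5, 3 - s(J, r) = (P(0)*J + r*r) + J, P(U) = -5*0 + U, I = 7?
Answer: -28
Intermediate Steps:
P(U) = U (P(U) = 0 + U = U)
s(J, r) = 3 - J - r² (s(J, r) = 3 - ((0*J + r*r) + J) = 3 - ((0 + r²) + J) = 3 - (r² + J) = 3 - (J + r²) = 3 + (-J - r²) = 3 - J - r²)
s(-5, -1) + I*N(-1, 0) = (3 - 1*(-5) - 1*(-1)²) + 7*(-5) = (3 + 5 - 1*1) - 35 = (3 + 5 - 1) - 35 = 7 - 35 = -28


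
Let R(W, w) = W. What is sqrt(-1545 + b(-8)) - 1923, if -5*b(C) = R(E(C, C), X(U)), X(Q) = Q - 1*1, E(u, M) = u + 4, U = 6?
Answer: -1923 + I*sqrt(38605)/5 ≈ -1923.0 + 39.296*I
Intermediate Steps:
E(u, M) = 4 + u
X(Q) = -1 + Q (X(Q) = Q - 1 = -1 + Q)
b(C) = -4/5 - C/5 (b(C) = -(4 + C)/5 = -4/5 - C/5)
sqrt(-1545 + b(-8)) - 1923 = sqrt(-1545 + (-4/5 - 1/5*(-8))) - 1923 = sqrt(-1545 + (-4/5 + 8/5)) - 1923 = sqrt(-1545 + 4/5) - 1923 = sqrt(-7721/5) - 1923 = I*sqrt(38605)/5 - 1923 = -1923 + I*sqrt(38605)/5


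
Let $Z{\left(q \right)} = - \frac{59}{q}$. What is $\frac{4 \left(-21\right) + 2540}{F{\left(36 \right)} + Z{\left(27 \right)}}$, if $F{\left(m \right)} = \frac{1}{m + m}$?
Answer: $- \frac{530496}{469} \approx -1131.1$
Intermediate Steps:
$F{\left(m \right)} = \frac{1}{2 m}$
$\frac{4 \left(-21\right) + 2540}{F{\left(36 \right)} + Z{\left(27 \right)}} = \frac{4 \left(-21\right) + 2540}{\frac{1}{2 \cdot 36} - \frac{59}{27}} = \frac{-84 + 2540}{\frac{1}{2} \cdot \frac{1}{36} - \frac{59}{27}} = \frac{2456}{\frac{1}{72} - \frac{59}{27}} = \frac{2456}{- \frac{469}{216}} = 2456 \left(- \frac{216}{469}\right) = - \frac{530496}{469}$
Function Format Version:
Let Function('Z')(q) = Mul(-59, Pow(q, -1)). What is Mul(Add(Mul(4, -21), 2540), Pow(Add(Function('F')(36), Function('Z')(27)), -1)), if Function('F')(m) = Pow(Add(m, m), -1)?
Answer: Rational(-530496, 469) ≈ -1131.1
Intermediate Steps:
Function('F')(m) = Mul(Rational(1, 2), Pow(m, -1)) (Function('F')(m) = Pow(Mul(2, m), -1) = Mul(Rational(1, 2), Pow(m, -1)))
Mul(Add(Mul(4, -21), 2540), Pow(Add(Function('F')(36), Function('Z')(27)), -1)) = Mul(Add(Mul(4, -21), 2540), Pow(Add(Mul(Rational(1, 2), Pow(36, -1)), Mul(-59, Pow(27, -1))), -1)) = Mul(Add(-84, 2540), Pow(Add(Mul(Rational(1, 2), Rational(1, 36)), Mul(-59, Rational(1, 27))), -1)) = Mul(2456, Pow(Add(Rational(1, 72), Rational(-59, 27)), -1)) = Mul(2456, Pow(Rational(-469, 216), -1)) = Mul(2456, Rational(-216, 469)) = Rational(-530496, 469)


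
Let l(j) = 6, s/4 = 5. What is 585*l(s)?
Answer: 3510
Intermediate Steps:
s = 20 (s = 4*5 = 20)
585*l(s) = 585*6 = 3510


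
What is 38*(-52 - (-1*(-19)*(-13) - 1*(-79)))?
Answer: 4408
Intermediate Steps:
38*(-52 - (-1*(-19)*(-13) - 1*(-79))) = 38*(-52 - (19*(-13) + 79)) = 38*(-52 - (-247 + 79)) = 38*(-52 - 1*(-168)) = 38*(-52 + 168) = 38*116 = 4408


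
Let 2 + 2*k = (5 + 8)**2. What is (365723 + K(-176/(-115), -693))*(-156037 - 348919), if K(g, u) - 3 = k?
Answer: -184717701882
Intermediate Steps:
k = 167/2 (k = -1 + (5 + 8)**2/2 = -1 + (1/2)*13**2 = -1 + (1/2)*169 = -1 + 169/2 = 167/2 ≈ 83.500)
K(g, u) = 173/2 (K(g, u) = 3 + 167/2 = 173/2)
(365723 + K(-176/(-115), -693))*(-156037 - 348919) = (365723 + 173/2)*(-156037 - 348919) = (731619/2)*(-504956) = -184717701882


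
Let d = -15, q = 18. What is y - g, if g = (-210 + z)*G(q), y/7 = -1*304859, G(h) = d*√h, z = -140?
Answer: -2134013 - 15750*√2 ≈ -2.1563e+6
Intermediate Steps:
G(h) = -15*√h
y = -2134013 (y = 7*(-1*304859) = 7*(-304859) = -2134013)
g = 15750*√2 (g = (-210 - 140)*(-45*√2) = -(-5250)*3*√2 = -(-15750)*√2 = 15750*√2 ≈ 22274.)
y - g = -2134013 - 15750*√2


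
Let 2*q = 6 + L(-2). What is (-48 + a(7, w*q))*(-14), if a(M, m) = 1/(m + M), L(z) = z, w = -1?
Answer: 3346/5 ≈ 669.20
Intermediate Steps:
q = 2 (q = (6 - 2)/2 = (½)*4 = 2)
a(M, m) = 1/(M + m)
(-48 + a(7, w*q))*(-14) = (-48 + 1/(7 - 1*2))*(-14) = (-48 + 1/(7 - 2))*(-14) = (-48 + 1/5)*(-14) = (-48 + ⅕)*(-14) = -239/5*(-14) = 3346/5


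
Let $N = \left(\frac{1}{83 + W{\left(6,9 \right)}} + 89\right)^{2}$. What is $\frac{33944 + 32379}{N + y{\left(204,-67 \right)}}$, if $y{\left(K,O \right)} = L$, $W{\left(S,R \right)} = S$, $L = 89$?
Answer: $\frac{525344483}{63463053} \approx 8.278$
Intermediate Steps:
$y{\left(K,O \right)} = 89$
$N = \frac{62758084}{7921}$ ($N = \left(\frac{1}{83 + 6} + 89\right)^{2} = \left(\frac{1}{89} + 89\right)^{2} = \left(\frac{7922}{89}\right)^{2} = \frac{62758084}{7921} \approx 7923.0$)
$\frac{33944 + 32379}{N + y{\left(204,-67 \right)}} = \frac{33944 + 32379}{\frac{62758084}{7921} + 89} = \frac{66323}{\frac{63463053}{7921}} = 66323 \cdot \frac{7921}{63463053} = \frac{525344483}{63463053}$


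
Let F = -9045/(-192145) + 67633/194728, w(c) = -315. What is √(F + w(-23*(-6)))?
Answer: I*√4404346098639962133638/3741601156 ≈ 17.737*I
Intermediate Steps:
F = 2951331509/7483202312 (F = -9045*(-1/192145) + 67633*(1/194728) = 1809/38429 + 67633/194728 = 2951331509/7483202312 ≈ 0.39439)
√(F + w(-23*(-6))) = √(2951331509/7483202312 - 315) = √(-2354257396771/7483202312) = I*√4404346098639962133638/3741601156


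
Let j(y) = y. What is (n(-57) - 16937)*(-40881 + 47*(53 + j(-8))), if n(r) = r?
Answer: 658789404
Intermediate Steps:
(n(-57) - 16937)*(-40881 + 47*(53 + j(-8))) = (-57 - 16937)*(-40881 + 47*(53 - 8)) = -16994*(-40881 + 47*45) = -16994*(-40881 + 2115) = -16994*(-38766) = 658789404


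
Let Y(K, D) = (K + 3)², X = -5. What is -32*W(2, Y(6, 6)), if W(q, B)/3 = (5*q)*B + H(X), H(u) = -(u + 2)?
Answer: -78048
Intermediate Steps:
Y(K, D) = (3 + K)²
H(u) = -2 - u (H(u) = -(2 + u) = -2 - u)
W(q, B) = 9 + 15*B*q (W(q, B) = 3*((5*q)*B + (-2 - 1*(-5))) = 3*(5*B*q + (-2 + 5)) = 3*(5*B*q + 3) = 3*(3 + 5*B*q) = 9 + 15*B*q)
-32*W(2, Y(6, 6)) = -32*(9 + 15*(3 + 6)²*2) = -32*(9 + 15*9²*2) = -32*(9 + 15*81*2) = -32*(9 + 2430) = -32*2439 = -78048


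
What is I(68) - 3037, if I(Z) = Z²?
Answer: 1587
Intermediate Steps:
I(68) - 3037 = 68² - 3037 = 4624 - 3037 = 1587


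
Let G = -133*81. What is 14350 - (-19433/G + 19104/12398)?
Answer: 958095848587/66781827 ≈ 14347.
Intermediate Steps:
G = -10773
14350 - (-19433/G + 19104/12398) = 14350 - (-19433/(-10773) + 19104/12398) = 14350 - (-19433*(-1/10773) + 19104*(1/12398)) = 14350 - (19433/10773 + 9552/6199) = 14350 - 1*223368863/66781827 = 14350 - 223368863/66781827 = 958095848587/66781827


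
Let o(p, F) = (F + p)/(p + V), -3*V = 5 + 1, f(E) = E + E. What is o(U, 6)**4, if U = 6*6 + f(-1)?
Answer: 625/256 ≈ 2.4414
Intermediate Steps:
f(E) = 2*E
V = -2 (V = -(5 + 1)/3 = -1/3*6 = -2)
U = 34 (U = 6*6 + 2*(-1) = 36 - 2 = 34)
o(p, F) = (F + p)/(-2 + p) (o(p, F) = (F + p)/(p - 2) = (F + p)/(-2 + p))
o(U, 6)**4 = ((6 + 34)/(-2 + 34))**4 = (40/32)**4 = ((1/32)*40)**4 = (5/4)**4 = 625/256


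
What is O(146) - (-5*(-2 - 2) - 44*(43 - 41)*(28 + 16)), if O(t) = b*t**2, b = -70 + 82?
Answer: 259644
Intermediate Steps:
b = 12
O(t) = 12*t**2
O(146) - (-5*(-2 - 2) - 44*(43 - 41)*(28 + 16)) = 12*146**2 - (-5*(-2 - 2) - 44*(43 - 41)*(28 + 16)) = 12*21316 - (-5*(-4) - 88*44) = 255792 - (20 - 44*88) = 255792 - (20 - 3872) = 255792 - 1*(-3852) = 255792 + 3852 = 259644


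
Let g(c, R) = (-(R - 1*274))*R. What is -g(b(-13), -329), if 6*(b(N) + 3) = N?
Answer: 198387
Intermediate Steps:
b(N) = -3 + N/6
g(c, R) = R*(274 - R) (g(c, R) = (-(R - 274))*R = (-(-274 + R))*R = (274 - R)*R = R*(274 - R))
-g(b(-13), -329) = -(-329)*(274 - 1*(-329)) = -(-329)*(274 + 329) = -(-329)*603 = -1*(-198387) = 198387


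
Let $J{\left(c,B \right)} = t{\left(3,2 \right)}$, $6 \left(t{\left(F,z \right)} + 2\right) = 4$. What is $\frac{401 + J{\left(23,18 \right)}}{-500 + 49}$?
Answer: $- \frac{109}{123} \approx -0.88618$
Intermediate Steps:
$t{\left(F,z \right)} = - \frac{4}{3}$ ($t{\left(F,z \right)} = -2 + \frac{1}{6} \cdot 4 = -2 + \frac{2}{3} = - \frac{4}{3}$)
$J{\left(c,B \right)} = - \frac{4}{3}$
$\frac{401 + J{\left(23,18 \right)}}{-500 + 49} = \frac{401 - \frac{4}{3}}{-500 + 49} = \frac{1199}{3 \left(-451\right)} = \frac{1199}{3} \left(- \frac{1}{451}\right) = - \frac{109}{123}$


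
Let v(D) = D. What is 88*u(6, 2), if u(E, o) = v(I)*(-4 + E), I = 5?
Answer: 880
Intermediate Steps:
u(E, o) = -20 + 5*E (u(E, o) = 5*(-4 + E) = -20 + 5*E)
88*u(6, 2) = 88*(-20 + 5*6) = 88*(-20 + 30) = 88*10 = 880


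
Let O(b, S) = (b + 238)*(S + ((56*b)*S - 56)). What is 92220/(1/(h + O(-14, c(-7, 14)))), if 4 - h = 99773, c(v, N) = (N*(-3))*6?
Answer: 4065654355620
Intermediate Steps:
c(v, N) = -18*N (c(v, N) = -3*N*6 = -18*N)
h = -99769 (h = 4 - 1*99773 = 4 - 99773 = -99769)
O(b, S) = (238 + b)*(-56 + S + 56*S*b) (O(b, S) = (238 + b)*(S + (56*S*b - 56)) = (238 + b)*(S + (-56 + 56*S*b)) = (238 + b)*(-56 + S + 56*S*b))
92220/(1/(h + O(-14, c(-7, 14)))) = 92220/(1/(-99769 + (-13328 - 56*(-14) + 238*(-18*14) + 56*(-18*14)*(-14)**2 + 13329*(-18*14)*(-14)))) = 92220/(1/(-99769 + (-13328 + 784 + 238*(-252) + 56*(-252)*196 + 13329*(-252)*(-14)))) = 92220/(1/(-99769 + (-13328 + 784 - 59976 - 2765952 + 47024712))) = 92220/(1/(-99769 + 44186240)) = 92220/(1/44086471) = 92220*44086471 = 4065654355620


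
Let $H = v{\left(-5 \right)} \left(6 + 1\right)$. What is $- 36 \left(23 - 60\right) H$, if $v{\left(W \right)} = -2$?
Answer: $-18648$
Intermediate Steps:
$H = -14$ ($H = - 2 \left(6 + 1\right) = \left(-2\right) 7 = -14$)
$- 36 \left(23 - 60\right) H = - 36 \left(23 - 60\right) \left(-14\right) = \left(-36\right) \left(-37\right) \left(-14\right) = 1332 \left(-14\right) = -18648$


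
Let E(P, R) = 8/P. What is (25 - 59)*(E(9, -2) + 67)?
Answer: -20774/9 ≈ -2308.2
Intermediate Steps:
(25 - 59)*(E(9, -2) + 67) = (25 - 59)*(8/9 + 67) = -34*(8*(⅑) + 67) = -34*(8/9 + 67) = -34*611/9 = -20774/9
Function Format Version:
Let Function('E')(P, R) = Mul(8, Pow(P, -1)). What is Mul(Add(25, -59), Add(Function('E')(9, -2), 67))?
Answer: Rational(-20774, 9) ≈ -2308.2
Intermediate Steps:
Mul(Add(25, -59), Add(Function('E')(9, -2), 67)) = Mul(Add(25, -59), Add(Mul(8, Pow(9, -1)), 67)) = Mul(-34, Add(Mul(8, Rational(1, 9)), 67)) = Mul(-34, Add(Rational(8, 9), 67)) = Mul(-34, Rational(611, 9)) = Rational(-20774, 9)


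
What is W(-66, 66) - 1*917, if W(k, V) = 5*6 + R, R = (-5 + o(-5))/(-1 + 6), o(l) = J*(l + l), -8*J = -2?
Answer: -1777/2 ≈ -888.50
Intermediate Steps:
J = 1/4 (J = -1/8*(-2) = 1/4 ≈ 0.25000)
o(l) = l/2 (o(l) = (l + l)/4 = (2*l)/4 = l/2)
R = -3/2 (R = (-5 + (1/2)*(-5))/(-1 + 6) = (-5 - 5/2)/5 = -15/2*1/5 = -3/2 ≈ -1.5000)
W(k, V) = 57/2 (W(k, V) = 5*6 - 3/2 = 30 - 3/2 = 57/2)
W(-66, 66) - 1*917 = 57/2 - 1*917 = 57/2 - 917 = -1777/2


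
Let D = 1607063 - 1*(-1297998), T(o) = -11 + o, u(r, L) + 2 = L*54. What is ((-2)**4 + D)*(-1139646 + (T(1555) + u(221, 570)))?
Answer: -3216861483948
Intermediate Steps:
u(r, L) = -2 + 54*L (u(r, L) = -2 + L*54 = -2 + 54*L)
D = 2905061 (D = 1607063 + 1297998 = 2905061)
((-2)**4 + D)*(-1139646 + (T(1555) + u(221, 570))) = ((-2)**4 + 2905061)*(-1139646 + ((-11 + 1555) + (-2 + 54*570))) = (16 + 2905061)*(-1139646 + (1544 + (-2 + 30780))) = 2905077*(-1139646 + (1544 + 30778)) = 2905077*(-1139646 + 32322) = 2905077*(-1107324) = -3216861483948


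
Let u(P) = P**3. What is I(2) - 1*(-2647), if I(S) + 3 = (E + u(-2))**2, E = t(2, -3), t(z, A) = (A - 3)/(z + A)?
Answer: 2648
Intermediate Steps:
t(z, A) = (-3 + A)/(A + z)
E = 6 (E = (-3 - 3)/(-3 + 2) = -6/(-1) = -1*(-6) = 6)
I(S) = 1 (I(S) = -3 + (6 + (-2)**3)**2 = -3 + (6 - 8)**2 = -3 + (-2)**2 = -3 + 4 = 1)
I(2) - 1*(-2647) = 1 - 1*(-2647) = 1 + 2647 = 2648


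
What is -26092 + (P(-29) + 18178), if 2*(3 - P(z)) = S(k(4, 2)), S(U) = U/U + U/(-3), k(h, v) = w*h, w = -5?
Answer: -47489/6 ≈ -7914.8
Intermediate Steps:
k(h, v) = -5*h
S(U) = 1 - U/3 (S(U) = 1 + U*(-⅓) = 1 - U/3)
P(z) = -⅚ (P(z) = 3 - (1 - (-5)*4/3)/2 = 3 - (1 - ⅓*(-20))/2 = 3 - (1 + 20/3)/2 = 3 - ½*23/3 = 3 - 23/6 = -⅚)
-26092 + (P(-29) + 18178) = -26092 + (-⅚ + 18178) = -26092 + 109063/6 = -47489/6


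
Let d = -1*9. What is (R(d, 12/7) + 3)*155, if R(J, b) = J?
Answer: -930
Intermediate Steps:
d = -9
(R(d, 12/7) + 3)*155 = (-9 + 3)*155 = -6*155 = -930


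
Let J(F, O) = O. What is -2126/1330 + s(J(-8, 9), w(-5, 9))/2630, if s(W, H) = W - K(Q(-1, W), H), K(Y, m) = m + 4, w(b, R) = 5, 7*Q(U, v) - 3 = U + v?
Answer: -1063/665 ≈ -1.5985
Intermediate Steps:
Q(U, v) = 3/7 + U/7 + v/7 (Q(U, v) = 3/7 + (U + v)/7 = 3/7 + (U/7 + v/7) = 3/7 + U/7 + v/7)
K(Y, m) = 4 + m
s(W, H) = -4 + W - H (s(W, H) = W - (4 + H) = W + (-4 - H) = -4 + W - H)
-2126/1330 + s(J(-8, 9), w(-5, 9))/2630 = -2126/1330 + (-4 + 9 - 1*5)/2630 = -2126*1/1330 + (-4 + 9 - 5)*(1/2630) = -1063/665 + 0*(1/2630) = -1063/665 + 0 = -1063/665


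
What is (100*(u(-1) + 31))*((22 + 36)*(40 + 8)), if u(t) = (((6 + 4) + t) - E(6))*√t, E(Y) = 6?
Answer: 8630400 + 835200*I ≈ 8.6304e+6 + 8.352e+5*I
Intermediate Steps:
u(t) = √t*(4 + t) (u(t) = (((6 + 4) + t) - 1*6)*√t = ((10 + t) - 6)*√t = (4 + t)*√t = √t*(4 + t))
(100*(u(-1) + 31))*((22 + 36)*(40 + 8)) = (100*(√(-1)*(4 - 1) + 31))*((22 + 36)*(40 + 8)) = (100*(I*3 + 31))*(58*48) = (100*(3*I + 31))*2784 = (100*(31 + 3*I))*2784 = (3100 + 300*I)*2784 = 8630400 + 835200*I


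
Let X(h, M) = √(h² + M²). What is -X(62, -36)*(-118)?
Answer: 236*√1285 ≈ 8459.9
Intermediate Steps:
X(h, M) = √(M² + h²)
-X(62, -36)*(-118) = -√((-36)² + 62²)*(-118) = -√(1296 + 3844)*(-118) = -√5140*(-118) = -2*√1285*(-118) = -(-236)*√1285 = 236*√1285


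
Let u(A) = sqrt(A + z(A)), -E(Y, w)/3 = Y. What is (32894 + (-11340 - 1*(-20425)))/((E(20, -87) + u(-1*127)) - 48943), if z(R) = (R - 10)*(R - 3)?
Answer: -685698979/800425442 - 13993*sqrt(17683)/800425442 ≈ -0.85899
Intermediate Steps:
E(Y, w) = -3*Y
z(R) = (-10 + R)*(-3 + R)
u(A) = sqrt(30 + A**2 - 12*A) (u(A) = sqrt(A + (30 + A**2 - 13*A)) = sqrt(30 + A**2 - 12*A))
(32894 + (-11340 - 1*(-20425)))/((E(20, -87) + u(-1*127)) - 48943) = (32894 + (-11340 - 1*(-20425)))/((-3*20 + sqrt(30 + (-1*127)**2 - (-12)*127)) - 48943) = (32894 + (-11340 + 20425))/((-60 + sqrt(30 + (-127)**2 - 12*(-127))) - 48943) = (32894 + 9085)/((-60 + sqrt(30 + 16129 + 1524)) - 48943) = 41979/((-60 + sqrt(17683)) - 48943) = 41979/(-49003 + sqrt(17683))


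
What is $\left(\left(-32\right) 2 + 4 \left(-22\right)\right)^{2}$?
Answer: $23104$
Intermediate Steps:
$\left(\left(-32\right) 2 + 4 \left(-22\right)\right)^{2} = \left(-64 - 88\right)^{2} = \left(-152\right)^{2} = 23104$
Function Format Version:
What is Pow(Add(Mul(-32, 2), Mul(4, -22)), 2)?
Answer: 23104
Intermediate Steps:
Pow(Add(Mul(-32, 2), Mul(4, -22)), 2) = Pow(Add(-64, -88), 2) = Pow(-152, 2) = 23104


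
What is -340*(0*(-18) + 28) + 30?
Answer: -9490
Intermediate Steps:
-340*(0*(-18) + 28) + 30 = -340*(0 + 28) + 30 = -340*28 + 30 = -9520 + 30 = -9490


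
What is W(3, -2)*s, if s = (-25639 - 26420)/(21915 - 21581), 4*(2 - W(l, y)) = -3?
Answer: -572649/1336 ≈ -428.63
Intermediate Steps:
W(l, y) = 11/4 (W(l, y) = 2 - ¼*(-3) = 2 + ¾ = 11/4)
s = -52059/334 ≈ -155.87
W(3, -2)*s = (11/4)*(-52059/334) = -572649/1336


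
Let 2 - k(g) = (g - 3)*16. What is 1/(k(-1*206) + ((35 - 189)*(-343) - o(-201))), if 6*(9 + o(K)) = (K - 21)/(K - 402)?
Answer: 603/33874694 ≈ 1.7801e-5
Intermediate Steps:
k(g) = 50 - 16*g (k(g) = 2 - (g - 3)*16 = 2 - (-3 + g)*16 = 2 - (-48 + 16*g) = 2 + (48 - 16*g) = 50 - 16*g)
o(K) = -9 + (-21 + K)/(6*(-402 + K)) (o(K) = -9 + ((K - 21)/(K - 402))/6 = -9 + ((-21 + K)/(-402 + K))/6 = -9 + (-21 + K)/(6*(-402 + K)))
1/(k(-1*206) + ((35 - 189)*(-343) - o(-201))) = 1/((50 - (-16)*206) + ((35 - 189)*(-343) - (21687 - 53*(-201))/(6*(-402 - 201)))) = 1/((50 - 16*(-206)) + (-154*(-343) - (21687 + 10653)/(6*(-603)))) = 1/((50 + 3296) + (52822 - (-1)*32340/(6*603))) = 1/(3346 + (52822 - 1*(-5390/603))) = 1/(3346 + (52822 + 5390/603)) = 1/(3346 + 31857056/603) = 1/(33874694/603) = 603/33874694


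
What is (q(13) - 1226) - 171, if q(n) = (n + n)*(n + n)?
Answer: -721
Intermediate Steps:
q(n) = 4*n² (q(n) = (2*n)*(2*n) = 4*n²)
(q(13) - 1226) - 171 = (4*13² - 1226) - 171 = (4*169 - 1226) - 171 = (676 - 1226) - 171 = -550 - 171 = -721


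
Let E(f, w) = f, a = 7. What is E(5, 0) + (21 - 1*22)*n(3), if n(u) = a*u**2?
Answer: -58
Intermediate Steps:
n(u) = 7*u**2
E(5, 0) + (21 - 1*22)*n(3) = 5 + (21 - 1*22)*(7*3**2) = 5 + (21 - 22)*(7*9) = 5 - 1*63 = 5 - 63 = -58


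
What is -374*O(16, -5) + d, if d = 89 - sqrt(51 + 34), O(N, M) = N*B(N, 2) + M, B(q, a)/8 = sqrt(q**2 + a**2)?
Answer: 1959 - sqrt(85) - 95744*sqrt(65) ≈ -7.6996e+5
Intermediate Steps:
B(q, a) = 8*sqrt(a**2 + q**2) (B(q, a) = 8*sqrt(q**2 + a**2) = 8*sqrt(a**2 + q**2))
O(N, M) = M + 8*N*sqrt(4 + N**2) (O(N, M) = N*(8*sqrt(2**2 + N**2)) + M = N*(8*sqrt(4 + N**2)) + M = 8*N*sqrt(4 + N**2) + M = M + 8*N*sqrt(4 + N**2))
d = 89 - sqrt(85) ≈ 79.781
-374*O(16, -5) + d = -374*(-5 + 8*16*sqrt(4 + 16**2)) + (89 - sqrt(85)) = -374*(-5 + 8*16*sqrt(4 + 256)) + (89 - sqrt(85)) = -374*(-5 + 8*16*sqrt(260)) + (89 - sqrt(85)) = -374*(-5 + 8*16*(2*sqrt(65))) + (89 - sqrt(85)) = -374*(-5 + 256*sqrt(65)) + (89 - sqrt(85)) = (1870 - 95744*sqrt(65)) + (89 - sqrt(85)) = 1959 - sqrt(85) - 95744*sqrt(65)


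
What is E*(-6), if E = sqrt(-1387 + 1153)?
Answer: -18*I*sqrt(26) ≈ -91.782*I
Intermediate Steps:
E = 3*I*sqrt(26) (E = sqrt(-234) = 3*I*sqrt(26) ≈ 15.297*I)
E*(-6) = (3*I*sqrt(26))*(-6) = -18*I*sqrt(26)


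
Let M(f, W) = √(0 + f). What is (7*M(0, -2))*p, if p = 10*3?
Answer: 0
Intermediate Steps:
p = 30
M(f, W) = √f
(7*M(0, -2))*p = (7*√0)*30 = (7*0)*30 = 0*30 = 0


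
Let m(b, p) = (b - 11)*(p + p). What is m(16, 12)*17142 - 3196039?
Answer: -1138999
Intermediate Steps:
m(b, p) = 2*p*(-11 + b) (m(b, p) = (-11 + b)*(2*p) = 2*p*(-11 + b))
m(16, 12)*17142 - 3196039 = (2*12*(-11 + 16))*17142 - 3196039 = (2*12*5)*17142 - 3196039 = 120*17142 - 3196039 = 2057040 - 3196039 = -1138999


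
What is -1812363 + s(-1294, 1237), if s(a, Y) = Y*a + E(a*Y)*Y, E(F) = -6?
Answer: -3420463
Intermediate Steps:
s(a, Y) = -6*Y + Y*a (s(a, Y) = Y*a - 6*Y = -6*Y + Y*a)
-1812363 + s(-1294, 1237) = -1812363 + 1237*(-6 - 1294) = -1812363 + 1237*(-1300) = -1812363 - 1608100 = -3420463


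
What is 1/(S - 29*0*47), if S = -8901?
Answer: -1/8901 ≈ -0.00011235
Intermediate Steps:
1/(S - 29*0*47) = 1/(-8901 - 29*0*47) = 1/(-8901 + 0*47) = 1/(-8901 + 0) = 1/(-8901) = -1/8901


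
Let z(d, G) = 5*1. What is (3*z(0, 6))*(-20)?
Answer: -300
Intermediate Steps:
z(d, G) = 5
(3*z(0, 6))*(-20) = (3*5)*(-20) = 15*(-20) = -300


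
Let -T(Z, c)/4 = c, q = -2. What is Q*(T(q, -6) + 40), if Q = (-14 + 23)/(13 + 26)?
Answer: 192/13 ≈ 14.769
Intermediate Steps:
Q = 3/13 (Q = 9/39 = 9*(1/39) = 3/13 ≈ 0.23077)
T(Z, c) = -4*c
Q*(T(q, -6) + 40) = 3*(-4*(-6) + 40)/13 = 3*(24 + 40)/13 = (3/13)*64 = 192/13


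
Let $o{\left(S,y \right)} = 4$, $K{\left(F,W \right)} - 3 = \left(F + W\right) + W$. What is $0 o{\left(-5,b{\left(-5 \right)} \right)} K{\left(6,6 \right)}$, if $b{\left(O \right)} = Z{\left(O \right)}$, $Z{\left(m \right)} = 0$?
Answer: $0$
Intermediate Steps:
$b{\left(O \right)} = 0$
$K{\left(F,W \right)} = 3 + F + 2 W$ ($K{\left(F,W \right)} = 3 + \left(\left(F + W\right) + W\right) = 3 + \left(F + 2 W\right) = 3 + F + 2 W$)
$0 o{\left(-5,b{\left(-5 \right)} \right)} K{\left(6,6 \right)} = 0 \cdot 4 \left(3 + 6 + 2 \cdot 6\right) = 0 \left(3 + 6 + 12\right) = 0 \cdot 21 = 0$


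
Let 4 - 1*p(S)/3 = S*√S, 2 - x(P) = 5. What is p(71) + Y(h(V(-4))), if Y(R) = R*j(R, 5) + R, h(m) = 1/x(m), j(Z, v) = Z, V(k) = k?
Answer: 106/9 - 213*√71 ≈ -1783.0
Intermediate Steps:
x(P) = -3 (x(P) = 2 - 1*5 = 2 - 5 = -3)
h(m) = -⅓ (h(m) = 1/(-3) = -⅓)
p(S) = 12 - 3*S^(3/2) (p(S) = 12 - 3*S*√S = 12 - 3*S^(3/2))
Y(R) = R + R² (Y(R) = R*R + R = R² + R = R + R²)
p(71) + Y(h(V(-4))) = (12 - 213*√71) - (1 - ⅓)/3 = (12 - 213*√71) - ⅓*⅔ = (12 - 213*√71) - 2/9 = 106/9 - 213*√71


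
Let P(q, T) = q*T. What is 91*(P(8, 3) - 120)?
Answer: -8736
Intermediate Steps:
P(q, T) = T*q
91*(P(8, 3) - 120) = 91*(3*8 - 120) = 91*(24 - 120) = 91*(-96) = -8736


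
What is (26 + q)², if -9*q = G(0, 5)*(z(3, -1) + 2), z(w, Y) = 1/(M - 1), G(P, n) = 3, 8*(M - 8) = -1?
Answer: 17405584/27225 ≈ 639.32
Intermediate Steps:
M = 63/8 (M = 8 + (⅛)*(-1) = 8 - ⅛ = 63/8 ≈ 7.8750)
z(w, Y) = 8/55 (z(w, Y) = 1/(63/8 - 1) = 1/(55/8) = 8/55)
q = -118/165 (q = -(8/55 + 2)/3 = -118/(3*55) = -⅑*354/55 = -118/165 ≈ -0.71515)
(26 + q)² = (26 - 118/165)² = (4172/165)² = 17405584/27225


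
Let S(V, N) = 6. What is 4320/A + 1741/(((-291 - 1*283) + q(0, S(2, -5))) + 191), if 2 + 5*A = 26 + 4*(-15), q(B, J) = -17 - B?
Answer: -241741/400 ≈ -604.35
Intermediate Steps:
A = -36/5 (A = -⅖ + (26 + 4*(-15))/5 = -⅖ + (26 - 60)/5 = -⅖ + (⅕)*(-34) = -⅖ - 34/5 = -36/5 ≈ -7.2000)
4320/A + 1741/(((-291 - 1*283) + q(0, S(2, -5))) + 191) = 4320/(-36/5) + 1741/(((-291 - 1*283) + (-17 - 1*0)) + 191) = 4320*(-5/36) + 1741/(((-291 - 283) + (-17 + 0)) + 191) = -600 + 1741/((-574 - 17) + 191) = -600 + 1741/(-591 + 191) = -600 + 1741/(-400) = -600 + 1741*(-1/400) = -600 - 1741/400 = -241741/400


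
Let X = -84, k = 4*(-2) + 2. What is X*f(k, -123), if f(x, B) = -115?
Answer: 9660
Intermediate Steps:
k = -6 (k = -8 + 2 = -6)
X*f(k, -123) = -84*(-115) = 9660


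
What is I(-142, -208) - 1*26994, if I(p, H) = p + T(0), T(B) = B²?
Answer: -27136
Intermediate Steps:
I(p, H) = p (I(p, H) = p + 0² = p + 0 = p)
I(-142, -208) - 1*26994 = -142 - 1*26994 = -142 - 26994 = -27136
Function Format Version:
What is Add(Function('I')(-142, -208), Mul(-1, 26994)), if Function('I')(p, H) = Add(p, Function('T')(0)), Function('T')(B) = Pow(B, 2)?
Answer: -27136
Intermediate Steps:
Function('I')(p, H) = p (Function('I')(p, H) = Add(p, Pow(0, 2)) = Add(p, 0) = p)
Add(Function('I')(-142, -208), Mul(-1, 26994)) = Add(-142, Mul(-1, 26994)) = Add(-142, -26994) = -27136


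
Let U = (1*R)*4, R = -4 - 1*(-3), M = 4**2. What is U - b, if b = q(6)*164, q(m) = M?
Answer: -2628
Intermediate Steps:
M = 16
R = -1 (R = -4 + 3 = -1)
q(m) = 16
b = 2624 (b = 16*164 = 2624)
U = -4 (U = (1*(-1))*4 = -1*4 = -4)
U - b = -4 - 1*2624 = -4 - 2624 = -2628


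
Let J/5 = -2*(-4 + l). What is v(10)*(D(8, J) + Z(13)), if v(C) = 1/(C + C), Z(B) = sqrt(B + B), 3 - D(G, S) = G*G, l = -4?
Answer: -61/20 + sqrt(26)/20 ≈ -2.7950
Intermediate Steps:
J = 80 (J = 5*(-2*(-4 - 4)) = 5*(-2*(-8)) = 5*16 = 80)
D(G, S) = 3 - G**2 (D(G, S) = 3 - G*G = 3 - G**2)
Z(B) = sqrt(2)*sqrt(B) (Z(B) = sqrt(2*B) = sqrt(2)*sqrt(B))
v(C) = 1/(2*C)
v(10)*(D(8, J) + Z(13)) = ((1/2)/10)*((3 - 1*8**2) + sqrt(2)*sqrt(13)) = ((1/2)*(1/10))*((3 - 1*64) + sqrt(26)) = ((3 - 64) + sqrt(26))/20 = (-61 + sqrt(26))/20 = -61/20 + sqrt(26)/20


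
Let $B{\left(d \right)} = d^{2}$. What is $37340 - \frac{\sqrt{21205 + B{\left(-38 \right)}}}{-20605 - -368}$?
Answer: $37340 + \frac{\sqrt{22649}}{20237} \approx 37340.0$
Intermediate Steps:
$37340 - \frac{\sqrt{21205 + B{\left(-38 \right)}}}{-20605 - -368} = 37340 - \frac{\sqrt{21205 + \left(-38\right)^{2}}}{-20605 - -368} = 37340 - \frac{\sqrt{21205 + 1444}}{-20605 + 368} = 37340 - \frac{\sqrt{22649}}{-20237} = 37340 - \sqrt{22649} \left(- \frac{1}{20237}\right) = 37340 - - \frac{\sqrt{22649}}{20237} = 37340 + \frac{\sqrt{22649}}{20237}$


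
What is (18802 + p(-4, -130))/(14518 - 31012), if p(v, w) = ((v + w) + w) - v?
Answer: -9271/8247 ≈ -1.1242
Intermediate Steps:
p(v, w) = 2*w (p(v, w) = (v + 2*w) - v = 2*w)
(18802 + p(-4, -130))/(14518 - 31012) = (18802 + 2*(-130))/(14518 - 31012) = (18802 - 260)/(-16494) = 18542*(-1/16494) = -9271/8247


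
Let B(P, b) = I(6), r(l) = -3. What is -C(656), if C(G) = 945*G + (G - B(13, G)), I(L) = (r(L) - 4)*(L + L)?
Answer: -620660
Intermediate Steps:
I(L) = -14*L (I(L) = (-3 - 4)*(L + L) = -14*L)
B(P, b) = -84 (B(P, b) = -14*6 = -84)
C(G) = 84 + 946*G (C(G) = 945*G + (G - 1*(-84)) = 945*G + (G + 84) = 945*G + (84 + G) = 84 + 946*G)
-C(656) = -(84 + 946*656) = -(84 + 620576) = -1*620660 = -620660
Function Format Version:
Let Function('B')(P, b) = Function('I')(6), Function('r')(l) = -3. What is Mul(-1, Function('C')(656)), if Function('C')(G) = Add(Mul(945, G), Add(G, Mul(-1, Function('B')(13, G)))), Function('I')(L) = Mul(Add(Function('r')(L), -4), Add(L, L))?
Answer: -620660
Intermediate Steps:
Function('I')(L) = Mul(-14, L) (Function('I')(L) = Mul(Add(-3, -4), Add(L, L)) = Mul(-7, Mul(2, L)) = Mul(-14, L))
Function('B')(P, b) = -84 (Function('B')(P, b) = Mul(-14, 6) = -84)
Function('C')(G) = Add(84, Mul(946, G)) (Function('C')(G) = Add(Mul(945, G), Add(G, Mul(-1, -84))) = Add(Mul(945, G), Add(G, 84)) = Add(Mul(945, G), Add(84, G)) = Add(84, Mul(946, G)))
Mul(-1, Function('C')(656)) = Mul(-1, Add(84, Mul(946, 656))) = Mul(-1, Add(84, 620576)) = Mul(-1, 620660) = -620660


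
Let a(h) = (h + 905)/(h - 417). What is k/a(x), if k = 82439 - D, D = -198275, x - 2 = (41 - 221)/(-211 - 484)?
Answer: -16182881386/126109 ≈ -1.2832e+5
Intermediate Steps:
x = 314/139 (x = 2 + (41 - 221)/(-211 - 484) = 2 - 180/(-695) = 2 - 180*(-1/695) = 2 + 36/139 = 314/139 ≈ 2.2590)
k = 280714 (k = 82439 - 1*(-198275) = 82439 + 198275 = 280714)
a(h) = (905 + h)/(-417 + h)
k/a(x) = 280714/(((905 + 314/139)/(-417 + 314/139))) = 280714/(((126109/139)/(-57649/139))) = 280714/((-139/57649*126109/139)) = 280714/(-126109/57649) = 280714*(-57649/126109) = -16182881386/126109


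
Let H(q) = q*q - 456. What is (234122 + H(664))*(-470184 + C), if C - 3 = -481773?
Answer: -642151994148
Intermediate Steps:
C = -481770 (C = 3 - 481773 = -481770)
H(q) = -456 + q² (H(q) = q² - 456 = -456 + q²)
(234122 + H(664))*(-470184 + C) = (234122 + (-456 + 664²))*(-470184 - 481770) = (234122 + (-456 + 440896))*(-951954) = (234122 + 440440)*(-951954) = 674562*(-951954) = -642151994148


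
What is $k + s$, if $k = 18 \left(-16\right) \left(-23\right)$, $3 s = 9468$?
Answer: $9780$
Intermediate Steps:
$s = 3156$ ($s = \frac{1}{3} \cdot 9468 = 3156$)
$k = 6624$ ($k = \left(-288\right) \left(-23\right) = 6624$)
$k + s = 6624 + 3156 = 9780$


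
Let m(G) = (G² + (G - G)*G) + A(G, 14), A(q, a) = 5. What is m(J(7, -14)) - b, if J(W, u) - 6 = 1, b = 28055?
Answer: -28001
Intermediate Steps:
J(W, u) = 7 (J(W, u) = 6 + 1 = 7)
m(G) = 5 + G² (m(G) = (G² + (G - G)*G) + 5 = (G² + 0*G) + 5 = (G² + 0) + 5 = G² + 5 = 5 + G²)
m(J(7, -14)) - b = (5 + 7²) - 1*28055 = (5 + 49) - 28055 = 54 - 28055 = -28001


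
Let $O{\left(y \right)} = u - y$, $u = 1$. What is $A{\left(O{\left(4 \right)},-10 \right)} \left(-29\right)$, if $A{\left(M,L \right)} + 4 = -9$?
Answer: $377$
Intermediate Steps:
$O{\left(y \right)} = 1 - y$
$A{\left(M,L \right)} = -13$ ($A{\left(M,L \right)} = -4 - 9 = -13$)
$A{\left(O{\left(4 \right)},-10 \right)} \left(-29\right) = \left(-13\right) \left(-29\right) = 377$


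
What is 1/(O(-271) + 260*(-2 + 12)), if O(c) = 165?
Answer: 1/2765 ≈ 0.00036166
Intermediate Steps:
1/(O(-271) + 260*(-2 + 12)) = 1/(165 + 260*(-2 + 12)) = 1/(165 + 260*10) = 1/(165 + 2600) = 1/2765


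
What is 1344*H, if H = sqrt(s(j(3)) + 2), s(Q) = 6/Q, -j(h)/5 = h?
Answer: 2688*sqrt(10)/5 ≈ 1700.0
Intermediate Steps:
j(h) = -5*h
H = 2*sqrt(10)/5 (H = sqrt(6/((-5*3)) + 2) = sqrt(6/(-15) + 2) = sqrt(6*(-1/15) + 2) = sqrt(-2/5 + 2) = sqrt(8/5) = 2*sqrt(10)/5 ≈ 1.2649)
1344*H = 1344*(2*sqrt(10)/5) = 2688*sqrt(10)/5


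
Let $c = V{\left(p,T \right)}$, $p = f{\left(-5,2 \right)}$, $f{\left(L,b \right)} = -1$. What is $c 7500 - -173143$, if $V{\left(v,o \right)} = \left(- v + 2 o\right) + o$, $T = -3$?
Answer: $113143$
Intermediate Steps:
$p = -1$
$V{\left(v,o \right)} = - v + 3 o$
$c = -8$ ($c = \left(-1\right) \left(-1\right) + 3 \left(-3\right) = 1 - 9 = -8$)
$c 7500 - -173143 = \left(-8\right) 7500 - -173143 = -60000 + 173143 = 113143$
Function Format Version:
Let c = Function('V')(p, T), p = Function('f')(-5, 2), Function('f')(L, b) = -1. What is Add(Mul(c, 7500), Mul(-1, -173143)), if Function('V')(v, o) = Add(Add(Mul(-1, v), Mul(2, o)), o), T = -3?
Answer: 113143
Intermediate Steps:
p = -1
Function('V')(v, o) = Add(Mul(-1, v), Mul(3, o))
c = -8 (c = Add(Mul(-1, -1), Mul(3, -3)) = Add(1, -9) = -8)
Add(Mul(c, 7500), Mul(-1, -173143)) = Add(Mul(-8, 7500), Mul(-1, -173143)) = Add(-60000, 173143) = 113143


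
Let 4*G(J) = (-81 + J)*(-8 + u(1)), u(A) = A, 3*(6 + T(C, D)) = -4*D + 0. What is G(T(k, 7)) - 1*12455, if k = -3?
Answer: -147437/12 ≈ -12286.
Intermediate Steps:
T(C, D) = -6 - 4*D/3 (T(C, D) = -6 + (-4*D + 0)/3 = -6 + (-4*D)/3 = -6 - 4*D/3)
G(J) = 567/4 - 7*J/4 (G(J) = ((-81 + J)*(-8 + 1))/4 = ((-81 + J)*(-7))/4 = (567 - 7*J)/4 = 567/4 - 7*J/4)
G(T(k, 7)) - 1*12455 = (567/4 - 7*(-6 - 4/3*7)/4) - 1*12455 = (567/4 - 7*(-6 - 28/3)/4) - 12455 = (567/4 - 7/4*(-46/3)) - 12455 = (567/4 + 161/6) - 12455 = 2023/12 - 12455 = -147437/12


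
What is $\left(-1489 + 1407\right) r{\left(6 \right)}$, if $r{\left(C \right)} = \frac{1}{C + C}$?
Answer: $- \frac{41}{6} \approx -6.8333$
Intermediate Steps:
$r{\left(C \right)} = \frac{1}{2 C}$
$\left(-1489 + 1407\right) r{\left(6 \right)} = \left(-1489 + 1407\right) \frac{1}{2 \cdot 6} = - 82 \cdot \frac{1}{2} \cdot \frac{1}{6} = \left(-82\right) \frac{1}{12} = - \frac{41}{6}$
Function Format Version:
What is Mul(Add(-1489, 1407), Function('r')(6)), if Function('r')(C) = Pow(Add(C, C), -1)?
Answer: Rational(-41, 6) ≈ -6.8333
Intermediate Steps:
Function('r')(C) = Mul(Rational(1, 2), Pow(C, -1)) (Function('r')(C) = Pow(Mul(2, C), -1) = Mul(Rational(1, 2), Pow(C, -1)))
Mul(Add(-1489, 1407), Function('r')(6)) = Mul(Add(-1489, 1407), Mul(Rational(1, 2), Pow(6, -1))) = Mul(-82, Mul(Rational(1, 2), Rational(1, 6))) = Mul(-82, Rational(1, 12)) = Rational(-41, 6)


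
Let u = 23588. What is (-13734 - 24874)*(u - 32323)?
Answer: 337240880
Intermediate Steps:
(-13734 - 24874)*(u - 32323) = (-13734 - 24874)*(23588 - 32323) = -38608*(-8735) = 337240880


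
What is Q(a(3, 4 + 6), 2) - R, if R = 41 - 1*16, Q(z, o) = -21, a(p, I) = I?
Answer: -46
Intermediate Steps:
R = 25 (R = 41 - 16 = 25)
Q(a(3, 4 + 6), 2) - R = -21 - 1*25 = -21 - 25 = -46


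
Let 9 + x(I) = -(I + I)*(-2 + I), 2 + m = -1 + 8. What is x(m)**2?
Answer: 1521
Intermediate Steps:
m = 5 (m = -2 + (-1 + 8) = -2 + 7 = 5)
x(I) = -9 - 2*I*(-2 + I) (x(I) = -9 - (I + I)*(-2 + I) = -9 - 2*I*(-2 + I))
x(m)**2 = (-9 - 2*5**2 + 4*5)**2 = (-9 - 2*25 + 20)**2 = (-9 - 50 + 20)**2 = (-39)**2 = 1521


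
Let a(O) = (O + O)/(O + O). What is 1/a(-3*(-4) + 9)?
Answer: 1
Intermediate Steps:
a(O) = 1 (a(O) = (2*O)/((2*O)) = (2*O)*(1/(2*O)) = 1)
1/a(-3*(-4) + 9) = 1/1 = 1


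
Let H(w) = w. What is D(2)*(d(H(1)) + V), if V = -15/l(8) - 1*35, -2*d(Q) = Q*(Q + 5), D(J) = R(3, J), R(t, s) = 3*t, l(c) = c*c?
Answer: -22023/64 ≈ -344.11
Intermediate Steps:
l(c) = c**2
D(J) = 9 (D(J) = 3*3 = 9)
d(Q) = -Q*(5 + Q)/2 (d(Q) = -Q*(Q + 5)/2 = -Q*(5 + Q)/2)
V = -2255/64 (V = -15/(8**2) - 1*35 = -15/64 - 35 = -2255/64 ≈ -35.234)
D(2)*(d(H(1)) + V) = 9*(-1/2*1*(5 + 1) - 2255/64) = 9*(-1/2*1*6 - 2255/64) = 9*(-3 - 2255/64) = 9*(-2447/64) = -22023/64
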